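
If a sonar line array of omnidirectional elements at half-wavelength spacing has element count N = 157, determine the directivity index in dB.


DI = 10*log10(157) = 21.96

21.96 dB


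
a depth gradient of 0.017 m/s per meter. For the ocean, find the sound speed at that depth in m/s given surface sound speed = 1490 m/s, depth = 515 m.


1498.755 m/s


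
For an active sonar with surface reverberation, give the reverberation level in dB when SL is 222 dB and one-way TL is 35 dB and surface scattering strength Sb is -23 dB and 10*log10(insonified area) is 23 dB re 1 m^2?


RL = SL - 2*TL + Sb + 10*log10(A) = 222 - 2*35 + (-23) + 23 = 152

152 dB


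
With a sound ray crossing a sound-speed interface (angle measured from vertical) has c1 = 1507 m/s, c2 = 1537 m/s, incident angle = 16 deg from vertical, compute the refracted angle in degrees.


sin(theta2) = (c2/c1)*sin(theta1) = (1537/1507)*sin(16 deg) = 0.28112
theta2 = arcsin(0.28112) = 16.33

16.33 deg


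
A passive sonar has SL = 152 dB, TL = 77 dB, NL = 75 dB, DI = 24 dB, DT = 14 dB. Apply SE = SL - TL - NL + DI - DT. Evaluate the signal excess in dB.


SE = SL - TL - NL + DI - DT = 152 - 77 - 75 + 24 - 14 = 10

10 dB


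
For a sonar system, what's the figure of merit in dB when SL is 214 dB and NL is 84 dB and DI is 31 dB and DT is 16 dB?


FOM = SL - NL + DI - DT = 214 - 84 + 31 - 16 = 145

145 dB


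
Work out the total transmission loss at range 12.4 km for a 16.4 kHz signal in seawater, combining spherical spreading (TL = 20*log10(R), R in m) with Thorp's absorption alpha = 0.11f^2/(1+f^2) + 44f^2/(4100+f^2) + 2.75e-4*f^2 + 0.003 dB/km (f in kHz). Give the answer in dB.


Step 1 (Thorp): alpha = 0.11*268.96/(1+268.96) + 44*268.96/(4100+268.96) + 2.75e-4*268.96 + 0.003 = 2.8953 dB/km
Step 2: TL_spread = 20*log10(12400) = 81.87 dB
Step 3: TL_abs = alpha*R = 2.8953 * 12.4 = 35.9 dB
Step 4: TL_total = 81.87 + 35.9 = 117.77

117.77 dB


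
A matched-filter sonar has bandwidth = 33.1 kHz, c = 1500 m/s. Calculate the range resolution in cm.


2.27 cm


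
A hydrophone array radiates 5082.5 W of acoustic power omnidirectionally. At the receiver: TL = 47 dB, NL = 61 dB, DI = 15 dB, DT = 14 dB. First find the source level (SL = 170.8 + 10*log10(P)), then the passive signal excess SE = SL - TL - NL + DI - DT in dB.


Step 1: SL = 170.8 + 10*log10(5082.5) = 207.86 dB
Step 2: SE = SL - TL - NL + DI - DT = 207.86 - 47 - 61 + 15 - 14 = 100.86

100.86 dB


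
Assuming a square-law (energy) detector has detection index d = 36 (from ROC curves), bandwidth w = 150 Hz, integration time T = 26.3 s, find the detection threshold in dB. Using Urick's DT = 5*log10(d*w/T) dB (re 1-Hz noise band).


DT = 5*log10(d*w/T) = 5*log10(36 * 150 / 26.3) = 5*log10(205.32) = 11.56

11.56 dB


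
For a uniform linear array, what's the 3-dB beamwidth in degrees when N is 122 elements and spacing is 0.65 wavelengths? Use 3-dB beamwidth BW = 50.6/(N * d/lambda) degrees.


BW = 50.6 / (122 * 0.65) = 50.6 / 79.3 = 0.64

0.64 deg


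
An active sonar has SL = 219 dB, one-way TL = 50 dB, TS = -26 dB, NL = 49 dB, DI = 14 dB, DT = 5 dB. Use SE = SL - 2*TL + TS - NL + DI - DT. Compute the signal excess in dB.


53 dB


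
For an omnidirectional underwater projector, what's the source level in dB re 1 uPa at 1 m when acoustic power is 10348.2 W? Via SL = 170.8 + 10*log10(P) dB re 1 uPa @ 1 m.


210.95 dB


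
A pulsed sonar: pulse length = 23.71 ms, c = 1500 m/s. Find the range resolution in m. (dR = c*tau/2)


dR = c*tau/2 = 1500 * 23.71e-3 / 2 = 17.7825

17.7825 m


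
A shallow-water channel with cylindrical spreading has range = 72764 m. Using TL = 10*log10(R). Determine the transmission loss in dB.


TL = 10*log10(72764) = 48.62

48.62 dB


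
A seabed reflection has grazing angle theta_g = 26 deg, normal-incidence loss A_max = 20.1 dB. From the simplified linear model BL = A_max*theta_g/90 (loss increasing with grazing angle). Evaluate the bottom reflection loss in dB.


5.81 dB


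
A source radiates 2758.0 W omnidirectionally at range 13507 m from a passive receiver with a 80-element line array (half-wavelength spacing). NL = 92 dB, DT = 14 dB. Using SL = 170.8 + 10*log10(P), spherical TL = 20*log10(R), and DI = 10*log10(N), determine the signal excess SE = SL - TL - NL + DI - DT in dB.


35.63 dB


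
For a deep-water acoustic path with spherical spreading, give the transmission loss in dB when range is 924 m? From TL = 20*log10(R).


TL = 20*log10(924) = 59.31

59.31 dB


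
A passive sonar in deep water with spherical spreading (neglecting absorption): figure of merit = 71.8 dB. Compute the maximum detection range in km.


3.89 km


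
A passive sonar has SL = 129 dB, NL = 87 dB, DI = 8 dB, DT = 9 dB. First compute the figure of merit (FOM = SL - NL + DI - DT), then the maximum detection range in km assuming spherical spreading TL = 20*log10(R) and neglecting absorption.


Step 1: FOM = SL - NL + DI - DT = 129 - 87 + 8 - 9 = 41 dB
Step 2: at max range FOM = TL = 20*log10(R), so R = 10^(41/20) = 112.2 m = 0.11 km

0.11 km


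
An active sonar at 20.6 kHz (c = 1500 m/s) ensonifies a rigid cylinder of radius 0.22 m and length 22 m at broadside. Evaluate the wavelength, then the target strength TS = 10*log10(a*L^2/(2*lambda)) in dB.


Step 1: lambda = c/f = 1500/20600 = 0.07282 m
Step 2: TS = 10*log10(a*L^2/(2*lambda)) = 10*log10(0.22*22^2/(2*0.07282)) = 28.64

28.64 dB


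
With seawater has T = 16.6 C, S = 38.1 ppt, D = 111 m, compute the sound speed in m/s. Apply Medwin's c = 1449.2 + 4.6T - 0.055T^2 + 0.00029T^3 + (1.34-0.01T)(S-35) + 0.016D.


1517.15 m/s


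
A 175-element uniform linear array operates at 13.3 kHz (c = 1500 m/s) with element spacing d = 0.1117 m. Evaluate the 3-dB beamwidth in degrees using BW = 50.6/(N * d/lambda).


0.29 deg


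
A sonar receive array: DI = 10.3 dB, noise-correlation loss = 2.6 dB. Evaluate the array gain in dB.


7.7 dB


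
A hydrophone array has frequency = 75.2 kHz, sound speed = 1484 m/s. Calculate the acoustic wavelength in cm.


lambda = c/f = 1484 / 75200 = 0.0197 m = 1.97 cm

1.97 cm


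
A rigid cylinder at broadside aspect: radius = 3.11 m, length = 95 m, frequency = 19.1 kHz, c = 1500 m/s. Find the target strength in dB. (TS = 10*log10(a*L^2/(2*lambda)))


lambda = 1500/19100 = 0.07853 m
TS = 10*log10(3.11*95^2/(2*0.07853)) = 52.52

52.52 dB


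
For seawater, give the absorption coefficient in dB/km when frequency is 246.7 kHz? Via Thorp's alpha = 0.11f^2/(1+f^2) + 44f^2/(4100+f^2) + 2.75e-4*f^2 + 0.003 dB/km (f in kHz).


f^2 = 60860.89
alpha = 0.11*60860.89/(1+60860.89) + 44*60860.89/(4100+60860.89) + 2.75e-4*60860.89 + 0.003 = 58.073

58.073 dB/km


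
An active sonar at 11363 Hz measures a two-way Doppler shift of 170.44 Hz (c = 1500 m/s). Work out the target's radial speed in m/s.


From fd = 2*f*v/c, v = c*fd/(2*f) = 1500 * 170.44 / (2*11363) = 11.25

11.25 m/s


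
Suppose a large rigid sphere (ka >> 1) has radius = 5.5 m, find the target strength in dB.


TS = 10*log10(5.5^2 / 4) = 10*log10(7.5625) = 8.79

8.79 dB


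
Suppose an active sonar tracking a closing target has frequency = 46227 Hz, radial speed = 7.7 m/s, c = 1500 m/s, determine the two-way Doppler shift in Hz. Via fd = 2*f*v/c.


fd = 2*f*v/c = 2 * 46227 * 7.7 / 1500 = 474.6

474.6 Hz


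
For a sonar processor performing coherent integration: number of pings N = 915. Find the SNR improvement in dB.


Gain = 10*log10(915) = 29.61

29.61 dB


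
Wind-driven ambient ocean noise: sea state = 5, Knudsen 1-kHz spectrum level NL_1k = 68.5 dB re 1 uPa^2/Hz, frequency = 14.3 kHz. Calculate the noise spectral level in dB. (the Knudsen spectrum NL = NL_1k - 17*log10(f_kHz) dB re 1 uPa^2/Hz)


NL = NL_1k - 17*log10(f_kHz) = 68.5 - 17*log10(14.3) = 68.5 - (19.64) = 48.86

48.86 dB


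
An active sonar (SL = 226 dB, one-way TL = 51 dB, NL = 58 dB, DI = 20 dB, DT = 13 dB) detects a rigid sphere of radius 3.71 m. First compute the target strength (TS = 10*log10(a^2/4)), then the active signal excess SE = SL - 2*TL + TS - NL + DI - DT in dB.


Step 1: TS = 10*log10(3.71^2/4) = 5.37 dB
Step 2: SE = SL - 2*TL + TS - NL + DI - DT = 226 - 2*51 + (5.37) - 58 + 20 - 13 = 78.37

78.37 dB


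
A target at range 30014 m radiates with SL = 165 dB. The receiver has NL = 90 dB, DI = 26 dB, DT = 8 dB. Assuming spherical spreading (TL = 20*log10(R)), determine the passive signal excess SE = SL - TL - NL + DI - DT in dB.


Step 1: TL = 20*log10(30014) = 89.55 dB
Step 2: SE = 165 - 89.55 - 90 + 26 - 8 = 3.45

3.45 dB


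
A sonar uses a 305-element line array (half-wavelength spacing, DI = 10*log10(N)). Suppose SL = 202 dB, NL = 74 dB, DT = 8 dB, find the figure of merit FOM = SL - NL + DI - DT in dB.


Step 1: DI = 10*log10(305) = 24.84 dB
Step 2: FOM = SL - NL + DI - DT = 202 - 74 + 24.84 - 8 = 144.84

144.84 dB


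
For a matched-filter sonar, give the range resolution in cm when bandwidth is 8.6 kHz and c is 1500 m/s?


dR = c/(2*BW) = 1500 / (2 * 8.6e3) = 0.0872 m = 8.72 cm

8.72 cm


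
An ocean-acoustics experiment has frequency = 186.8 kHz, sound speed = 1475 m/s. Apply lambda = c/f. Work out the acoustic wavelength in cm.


lambda = c/f = 1475 / 186800 = 0.0079 m = 0.79 cm

0.79 cm


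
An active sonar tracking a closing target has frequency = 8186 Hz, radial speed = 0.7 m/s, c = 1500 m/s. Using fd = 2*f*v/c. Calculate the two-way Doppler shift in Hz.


7.64 Hz


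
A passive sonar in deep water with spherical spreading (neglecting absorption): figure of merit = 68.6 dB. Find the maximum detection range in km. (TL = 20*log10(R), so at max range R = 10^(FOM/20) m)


2.69 km


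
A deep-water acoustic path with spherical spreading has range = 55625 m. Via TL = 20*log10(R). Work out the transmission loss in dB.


94.91 dB


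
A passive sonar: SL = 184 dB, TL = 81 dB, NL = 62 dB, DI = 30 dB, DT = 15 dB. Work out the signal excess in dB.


SE = SL - TL - NL + DI - DT = 184 - 81 - 62 + 30 - 15 = 56

56 dB


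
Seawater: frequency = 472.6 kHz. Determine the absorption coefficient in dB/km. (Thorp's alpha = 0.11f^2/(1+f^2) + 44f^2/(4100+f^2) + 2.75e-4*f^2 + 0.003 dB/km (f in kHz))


104.741 dB/km


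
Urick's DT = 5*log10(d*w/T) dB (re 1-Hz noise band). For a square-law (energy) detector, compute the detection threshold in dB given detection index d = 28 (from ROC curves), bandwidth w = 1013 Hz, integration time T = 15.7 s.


DT = 5*log10(d*w/T) = 5*log10(28 * 1013 / 15.7) = 5*log10(1806.62) = 16.28

16.28 dB


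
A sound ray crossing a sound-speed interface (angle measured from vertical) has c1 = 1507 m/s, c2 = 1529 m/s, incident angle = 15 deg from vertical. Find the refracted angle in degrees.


sin(theta2) = (c2/c1)*sin(theta1) = (1529/1507)*sin(15 deg) = 0.2626
theta2 = arcsin(0.2626) = 15.22

15.22 deg


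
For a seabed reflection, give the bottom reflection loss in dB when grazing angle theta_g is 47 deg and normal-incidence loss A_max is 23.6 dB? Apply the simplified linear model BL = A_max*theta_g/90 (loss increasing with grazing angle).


BL = A_max * theta_g / 90 = 23.6 * 47 / 90 = 12.32

12.32 dB


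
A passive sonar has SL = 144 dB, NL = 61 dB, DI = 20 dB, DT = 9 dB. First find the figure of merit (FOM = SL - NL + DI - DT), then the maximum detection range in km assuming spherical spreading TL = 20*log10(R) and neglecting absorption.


Step 1: FOM = SL - NL + DI - DT = 144 - 61 + 20 - 9 = 94 dB
Step 2: at max range FOM = TL = 20*log10(R), so R = 10^(94/20) = 50118.72 m = 50.12 km

50.12 km


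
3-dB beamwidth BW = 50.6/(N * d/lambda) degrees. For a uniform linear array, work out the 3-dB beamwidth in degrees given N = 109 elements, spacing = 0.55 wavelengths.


BW = 50.6 / (109 * 0.55) = 50.6 / 59.95 = 0.84

0.84 deg


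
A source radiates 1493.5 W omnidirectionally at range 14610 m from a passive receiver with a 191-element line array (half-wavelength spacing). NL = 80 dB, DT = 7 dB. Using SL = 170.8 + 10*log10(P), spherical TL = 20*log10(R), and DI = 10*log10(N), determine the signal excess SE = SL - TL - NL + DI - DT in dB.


Step 1: SL = 170.8 + 10*log10(1493.5) = 202.54 dB
Step 2: TL = 20*log10(14610) = 83.29 dB
Step 3: DI = 10*log10(191) = 22.81 dB
Step 4: SE = SL - TL - NL + DI - DT = 202.54 - 83.29 - 80 + 22.81 - 7 = 55.06

55.06 dB


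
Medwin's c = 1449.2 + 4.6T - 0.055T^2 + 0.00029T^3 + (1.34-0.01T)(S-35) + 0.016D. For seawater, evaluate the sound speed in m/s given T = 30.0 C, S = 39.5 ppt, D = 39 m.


1550.83 m/s


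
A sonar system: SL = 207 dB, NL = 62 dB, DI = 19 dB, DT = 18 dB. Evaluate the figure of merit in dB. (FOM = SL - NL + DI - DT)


FOM = SL - NL + DI - DT = 207 - 62 + 19 - 18 = 146

146 dB


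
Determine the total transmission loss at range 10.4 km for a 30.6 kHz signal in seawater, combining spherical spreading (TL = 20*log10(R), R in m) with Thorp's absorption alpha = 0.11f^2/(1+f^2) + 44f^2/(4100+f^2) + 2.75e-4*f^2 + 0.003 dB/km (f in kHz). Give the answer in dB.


169.27 dB


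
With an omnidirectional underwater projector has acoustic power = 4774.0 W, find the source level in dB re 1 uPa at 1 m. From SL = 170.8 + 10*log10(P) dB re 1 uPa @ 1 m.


SL = 170.8 + 10*log10(4774.0) = 170.8 + 36.79 = 207.59

207.59 dB


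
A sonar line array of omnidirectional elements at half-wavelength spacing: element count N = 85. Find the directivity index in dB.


DI = 10*log10(85) = 19.29

19.29 dB


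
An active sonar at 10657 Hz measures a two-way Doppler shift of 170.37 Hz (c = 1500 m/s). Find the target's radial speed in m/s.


From fd = 2*f*v/c, v = c*fd/(2*f) = 1500 * 170.37 / (2*10657) = 11.99

11.99 m/s


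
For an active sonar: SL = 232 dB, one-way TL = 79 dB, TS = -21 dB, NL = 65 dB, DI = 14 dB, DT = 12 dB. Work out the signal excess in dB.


SE = SL - 2*TL + TS - NL + DI - DT = 232 - 2*79 + (-21) - 65 + 14 - 12 = -10

-10 dB


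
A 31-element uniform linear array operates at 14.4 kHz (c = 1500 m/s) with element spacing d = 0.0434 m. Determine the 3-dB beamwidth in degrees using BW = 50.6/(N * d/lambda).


Step 1: lambda = 1500/14400 = 0.10417 m
Step 2: d/lambda = 0.0434/0.10417 = 0.4166
Step 3: BW = 50.6/(N * d/lambda) = 50.6/(31 * 0.4166) = 3.92

3.92 deg


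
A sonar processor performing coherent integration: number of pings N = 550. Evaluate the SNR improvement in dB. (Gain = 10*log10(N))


Gain = 10*log10(550) = 27.4

27.4 dB


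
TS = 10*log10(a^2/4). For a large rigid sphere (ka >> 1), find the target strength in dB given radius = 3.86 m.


TS = 10*log10(3.86^2 / 4) = 10*log10(3.7249) = 5.71

5.71 dB


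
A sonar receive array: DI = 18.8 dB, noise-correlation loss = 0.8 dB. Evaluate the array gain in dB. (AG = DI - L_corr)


AG = DI - L_corr = 18.8 - 0.8 = 18.0

18.0 dB


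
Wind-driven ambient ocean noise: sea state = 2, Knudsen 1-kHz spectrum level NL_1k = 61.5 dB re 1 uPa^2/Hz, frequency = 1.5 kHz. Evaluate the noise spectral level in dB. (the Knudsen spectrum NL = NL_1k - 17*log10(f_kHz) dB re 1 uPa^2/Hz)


NL = NL_1k - 17*log10(f_kHz) = 61.5 - 17*log10(1.5) = 61.5 - (2.99) = 58.51

58.51 dB


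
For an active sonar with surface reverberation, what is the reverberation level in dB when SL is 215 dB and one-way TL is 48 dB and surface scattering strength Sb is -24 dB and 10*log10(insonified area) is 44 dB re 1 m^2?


RL = SL - 2*TL + Sb + 10*log10(A) = 215 - 2*48 + (-24) + 44 = 139

139 dB


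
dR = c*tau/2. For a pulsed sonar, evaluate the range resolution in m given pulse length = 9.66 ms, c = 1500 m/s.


7.245 m


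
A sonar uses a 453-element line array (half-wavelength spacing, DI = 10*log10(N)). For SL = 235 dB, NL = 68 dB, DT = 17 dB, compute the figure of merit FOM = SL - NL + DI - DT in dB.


Step 1: DI = 10*log10(453) = 26.56 dB
Step 2: FOM = SL - NL + DI - DT = 235 - 68 + 26.56 - 17 = 176.56

176.56 dB


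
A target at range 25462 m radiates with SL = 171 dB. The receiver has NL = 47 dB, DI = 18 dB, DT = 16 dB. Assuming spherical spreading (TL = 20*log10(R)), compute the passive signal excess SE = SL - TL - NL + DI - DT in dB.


37.88 dB


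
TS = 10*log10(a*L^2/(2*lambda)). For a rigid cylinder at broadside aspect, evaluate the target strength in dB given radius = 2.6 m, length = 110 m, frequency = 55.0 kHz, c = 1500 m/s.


lambda = 1500/55000 = 0.02727 m
TS = 10*log10(2.6*110^2/(2*0.02727)) = 57.61

57.61 dB


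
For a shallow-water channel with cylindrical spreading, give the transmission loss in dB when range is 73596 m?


TL = 10*log10(73596) = 48.67

48.67 dB


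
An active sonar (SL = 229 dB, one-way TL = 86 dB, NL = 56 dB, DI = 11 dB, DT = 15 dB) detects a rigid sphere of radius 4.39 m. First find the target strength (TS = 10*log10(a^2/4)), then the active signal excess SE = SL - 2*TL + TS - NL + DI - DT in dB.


Step 1: TS = 10*log10(4.39^2/4) = 6.83 dB
Step 2: SE = SL - 2*TL + TS - NL + DI - DT = 229 - 2*86 + (6.83) - 56 + 11 - 15 = 3.83

3.83 dB


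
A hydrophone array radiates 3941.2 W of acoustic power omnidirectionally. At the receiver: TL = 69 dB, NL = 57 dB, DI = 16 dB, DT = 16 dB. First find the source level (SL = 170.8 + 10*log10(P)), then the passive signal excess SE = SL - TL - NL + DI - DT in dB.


Step 1: SL = 170.8 + 10*log10(3941.2) = 206.76 dB
Step 2: SE = SL - TL - NL + DI - DT = 206.76 - 69 - 57 + 16 - 16 = 80.76

80.76 dB


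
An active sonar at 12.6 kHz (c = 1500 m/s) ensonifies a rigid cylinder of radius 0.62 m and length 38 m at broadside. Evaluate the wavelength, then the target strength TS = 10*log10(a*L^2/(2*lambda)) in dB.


Step 1: lambda = c/f = 1500/12600 = 0.11905 m
Step 2: TS = 10*log10(a*L^2/(2*lambda)) = 10*log10(0.62*38^2/(2*0.11905)) = 35.75

35.75 dB


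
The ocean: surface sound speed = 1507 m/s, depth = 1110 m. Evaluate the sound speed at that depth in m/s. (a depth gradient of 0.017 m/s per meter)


1525.87 m/s


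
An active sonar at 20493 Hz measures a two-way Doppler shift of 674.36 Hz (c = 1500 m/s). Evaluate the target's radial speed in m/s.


From fd = 2*f*v/c, v = c*fd/(2*f) = 1500 * 674.36 / (2*20493) = 24.68

24.68 m/s


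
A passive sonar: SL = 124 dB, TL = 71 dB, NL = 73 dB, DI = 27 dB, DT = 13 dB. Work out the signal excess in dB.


SE = SL - TL - NL + DI - DT = 124 - 71 - 73 + 27 - 13 = -6

-6 dB


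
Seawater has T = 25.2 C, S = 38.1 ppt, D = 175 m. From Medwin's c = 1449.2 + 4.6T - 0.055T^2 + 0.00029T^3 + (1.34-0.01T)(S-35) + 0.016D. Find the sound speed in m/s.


c = 1449.2 + 4.6*25.2 - 0.055*25.2^2 + 0.00029*25.2^3 + (1.34 - 0.01*25.2)*(38.1 - 35) + 0.016*175 = 1541.01

1541.01 m/s


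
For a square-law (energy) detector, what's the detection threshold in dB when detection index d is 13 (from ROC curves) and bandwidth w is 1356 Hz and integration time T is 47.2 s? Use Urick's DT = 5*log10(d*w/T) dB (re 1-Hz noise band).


12.86 dB


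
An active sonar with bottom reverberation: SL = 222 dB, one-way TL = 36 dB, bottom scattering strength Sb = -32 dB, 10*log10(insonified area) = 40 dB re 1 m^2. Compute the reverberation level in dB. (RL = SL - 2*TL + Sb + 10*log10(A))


RL = SL - 2*TL + Sb + 10*log10(A) = 222 - 2*36 + (-32) + 40 = 158

158 dB


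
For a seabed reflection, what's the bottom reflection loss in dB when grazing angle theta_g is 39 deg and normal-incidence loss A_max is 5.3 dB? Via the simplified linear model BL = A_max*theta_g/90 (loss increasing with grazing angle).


2.3 dB


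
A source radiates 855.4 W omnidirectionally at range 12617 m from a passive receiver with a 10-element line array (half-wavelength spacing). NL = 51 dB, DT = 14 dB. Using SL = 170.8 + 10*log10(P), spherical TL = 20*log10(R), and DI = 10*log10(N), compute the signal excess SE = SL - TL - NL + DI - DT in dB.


Step 1: SL = 170.8 + 10*log10(855.4) = 200.12 dB
Step 2: TL = 20*log10(12617) = 82.02 dB
Step 3: DI = 10*log10(10) = 10.0 dB
Step 4: SE = SL - TL - NL + DI - DT = 200.12 - 82.02 - 51 + 10.0 - 14 = 63.1

63.1 dB


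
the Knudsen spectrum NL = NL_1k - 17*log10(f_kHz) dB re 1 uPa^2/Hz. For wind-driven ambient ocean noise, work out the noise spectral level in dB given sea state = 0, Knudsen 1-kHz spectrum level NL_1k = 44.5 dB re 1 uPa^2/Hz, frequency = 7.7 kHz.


NL = NL_1k - 17*log10(f_kHz) = 44.5 - 17*log10(7.7) = 44.5 - (15.07) = 29.43

29.43 dB


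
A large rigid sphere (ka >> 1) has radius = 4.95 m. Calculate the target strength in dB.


TS = 10*log10(4.95^2 / 4) = 10*log10(6.125625) = 7.87

7.87 dB


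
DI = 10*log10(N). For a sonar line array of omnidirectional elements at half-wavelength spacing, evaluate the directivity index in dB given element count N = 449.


DI = 10*log10(449) = 26.52

26.52 dB


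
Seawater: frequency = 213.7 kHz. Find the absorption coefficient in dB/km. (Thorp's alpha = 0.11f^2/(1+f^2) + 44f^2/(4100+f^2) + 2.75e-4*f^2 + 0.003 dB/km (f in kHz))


53.047 dB/km


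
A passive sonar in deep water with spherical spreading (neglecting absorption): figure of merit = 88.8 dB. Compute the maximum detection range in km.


27.54 km


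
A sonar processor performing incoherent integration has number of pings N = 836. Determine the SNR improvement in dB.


Gain = 5*log10(836) = 14.61

14.61 dB


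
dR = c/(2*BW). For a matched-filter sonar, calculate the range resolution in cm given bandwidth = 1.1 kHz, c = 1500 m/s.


dR = c/(2*BW) = 1500 / (2 * 1.1e3) = 0.6818 m = 68.18 cm

68.18 cm


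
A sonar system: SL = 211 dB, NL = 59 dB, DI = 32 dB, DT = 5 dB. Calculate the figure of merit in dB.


179 dB


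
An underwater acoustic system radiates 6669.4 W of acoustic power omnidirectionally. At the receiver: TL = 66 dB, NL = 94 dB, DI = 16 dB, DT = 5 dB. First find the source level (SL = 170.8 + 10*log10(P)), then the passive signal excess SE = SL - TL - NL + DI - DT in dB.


Step 1: SL = 170.8 + 10*log10(6669.4) = 209.04 dB
Step 2: SE = SL - TL - NL + DI - DT = 209.04 - 66 - 94 + 16 - 5 = 60.04

60.04 dB


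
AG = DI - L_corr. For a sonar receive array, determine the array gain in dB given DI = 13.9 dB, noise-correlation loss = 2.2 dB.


AG = DI - L_corr = 13.9 - 2.2 = 11.7

11.7 dB


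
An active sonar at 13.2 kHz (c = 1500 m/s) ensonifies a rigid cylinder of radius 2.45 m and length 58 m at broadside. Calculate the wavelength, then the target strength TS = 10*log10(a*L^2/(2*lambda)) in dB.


Step 1: lambda = c/f = 1500/13200 = 0.11364 m
Step 2: TS = 10*log10(a*L^2/(2*lambda)) = 10*log10(2.45*58^2/(2*0.11364)) = 45.59

45.59 dB


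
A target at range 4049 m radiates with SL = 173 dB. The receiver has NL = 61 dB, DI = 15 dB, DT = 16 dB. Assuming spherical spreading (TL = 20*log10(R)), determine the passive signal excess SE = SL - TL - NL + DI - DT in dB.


Step 1: TL = 20*log10(4049) = 72.15 dB
Step 2: SE = 173 - 72.15 - 61 + 15 - 16 = 38.85

38.85 dB


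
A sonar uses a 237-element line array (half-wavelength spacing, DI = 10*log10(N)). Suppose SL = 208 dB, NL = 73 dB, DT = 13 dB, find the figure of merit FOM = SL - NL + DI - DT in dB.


Step 1: DI = 10*log10(237) = 23.75 dB
Step 2: FOM = SL - NL + DI - DT = 208 - 73 + 23.75 - 13 = 145.75

145.75 dB


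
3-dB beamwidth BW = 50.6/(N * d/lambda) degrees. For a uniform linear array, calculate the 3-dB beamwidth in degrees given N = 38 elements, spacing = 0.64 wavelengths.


BW = 50.6 / (38 * 0.64) = 50.6 / 24.32 = 2.08

2.08 deg


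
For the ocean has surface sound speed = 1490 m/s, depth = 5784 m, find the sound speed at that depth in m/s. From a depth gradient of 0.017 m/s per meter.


c = 1490 + 0.017 * 5784 = 1588.328

1588.328 m/s


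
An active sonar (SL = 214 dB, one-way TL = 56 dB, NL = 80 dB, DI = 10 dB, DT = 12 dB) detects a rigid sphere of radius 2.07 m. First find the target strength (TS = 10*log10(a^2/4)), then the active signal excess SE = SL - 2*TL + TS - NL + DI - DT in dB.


Step 1: TS = 10*log10(2.07^2/4) = 0.3 dB
Step 2: SE = SL - 2*TL + TS - NL + DI - DT = 214 - 2*56 + (0.3) - 80 + 10 - 12 = 20.3

20.3 dB


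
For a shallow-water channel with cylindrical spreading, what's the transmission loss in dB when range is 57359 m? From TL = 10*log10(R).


TL = 10*log10(57359) = 47.59

47.59 dB


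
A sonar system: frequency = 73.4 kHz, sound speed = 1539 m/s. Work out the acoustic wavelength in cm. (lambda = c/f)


2.1 cm


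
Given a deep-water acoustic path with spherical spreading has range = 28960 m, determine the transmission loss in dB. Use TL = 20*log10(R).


TL = 20*log10(28960) = 89.24

89.24 dB


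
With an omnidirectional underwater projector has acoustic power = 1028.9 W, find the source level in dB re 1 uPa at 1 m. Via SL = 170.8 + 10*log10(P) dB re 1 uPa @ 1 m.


SL = 170.8 + 10*log10(1028.9) = 170.8 + 30.12 = 200.92

200.92 dB


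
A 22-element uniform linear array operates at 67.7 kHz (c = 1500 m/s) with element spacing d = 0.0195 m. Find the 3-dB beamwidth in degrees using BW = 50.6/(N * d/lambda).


Step 1: lambda = 1500/67700 = 0.02216 m
Step 2: d/lambda = 0.0195/0.02216 = 0.88
Step 3: BW = 50.6/(N * d/lambda) = 50.6/(22 * 0.88) = 2.61

2.61 deg


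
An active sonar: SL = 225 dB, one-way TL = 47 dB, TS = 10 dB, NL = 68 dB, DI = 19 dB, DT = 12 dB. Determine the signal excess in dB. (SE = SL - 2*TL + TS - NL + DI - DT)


SE = SL - 2*TL + TS - NL + DI - DT = 225 - 2*47 + (10) - 68 + 19 - 12 = 80

80 dB


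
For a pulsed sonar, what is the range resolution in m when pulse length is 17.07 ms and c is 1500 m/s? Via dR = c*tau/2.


12.8025 m


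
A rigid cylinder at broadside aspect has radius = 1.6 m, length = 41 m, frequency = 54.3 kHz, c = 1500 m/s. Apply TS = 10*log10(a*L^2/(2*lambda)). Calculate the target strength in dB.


lambda = 1500/54300 = 0.02762 m
TS = 10*log10(1.6*41^2/(2*0.02762)) = 46.87

46.87 dB


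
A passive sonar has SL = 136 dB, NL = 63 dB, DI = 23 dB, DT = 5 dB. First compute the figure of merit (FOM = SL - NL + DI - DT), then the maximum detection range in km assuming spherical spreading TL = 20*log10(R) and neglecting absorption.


Step 1: FOM = SL - NL + DI - DT = 136 - 63 + 23 - 5 = 91 dB
Step 2: at max range FOM = TL = 20*log10(R), so R = 10^(91/20) = 35481.34 m = 35.48 km

35.48 km


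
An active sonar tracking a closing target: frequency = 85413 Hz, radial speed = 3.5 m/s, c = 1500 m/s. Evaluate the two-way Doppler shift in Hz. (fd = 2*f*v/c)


fd = 2*f*v/c = 2 * 85413 * 3.5 / 1500 = 398.59

398.59 Hz


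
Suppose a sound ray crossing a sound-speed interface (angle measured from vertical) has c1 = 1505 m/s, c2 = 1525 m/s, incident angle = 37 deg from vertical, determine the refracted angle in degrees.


sin(theta2) = (c2/c1)*sin(theta1) = (1525/1505)*sin(37 deg) = 0.60981
theta2 = arcsin(0.60981) = 37.58

37.58 deg


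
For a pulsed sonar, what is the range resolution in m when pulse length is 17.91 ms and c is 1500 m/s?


dR = c*tau/2 = 1500 * 17.91e-3 / 2 = 13.4325

13.4325 m


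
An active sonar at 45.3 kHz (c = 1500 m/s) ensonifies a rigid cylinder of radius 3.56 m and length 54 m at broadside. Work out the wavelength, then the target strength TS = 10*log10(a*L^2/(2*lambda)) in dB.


Step 1: lambda = c/f = 1500/45300 = 0.03311 m
Step 2: TS = 10*log10(a*L^2/(2*lambda)) = 10*log10(3.56*54^2/(2*0.03311)) = 51.95

51.95 dB


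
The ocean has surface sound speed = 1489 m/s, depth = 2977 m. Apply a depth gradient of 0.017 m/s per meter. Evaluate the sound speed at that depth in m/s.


c = 1489 + 0.017 * 2977 = 1539.609

1539.609 m/s


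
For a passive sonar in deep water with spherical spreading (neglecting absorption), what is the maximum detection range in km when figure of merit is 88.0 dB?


At max range FOM = TL, so 20*log10(R) = 88.0
R = 10^(88.0/20) = 25118.86 m = 25.12 km

25.12 km


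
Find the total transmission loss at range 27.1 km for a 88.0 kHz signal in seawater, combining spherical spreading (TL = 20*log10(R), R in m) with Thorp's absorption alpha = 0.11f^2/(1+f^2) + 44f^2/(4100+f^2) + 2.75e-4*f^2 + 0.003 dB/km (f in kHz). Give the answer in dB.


929.06 dB


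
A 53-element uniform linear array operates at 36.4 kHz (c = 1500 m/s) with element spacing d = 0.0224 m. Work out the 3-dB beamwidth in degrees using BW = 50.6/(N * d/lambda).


Step 1: lambda = 1500/36400 = 0.04121 m
Step 2: d/lambda = 0.0224/0.04121 = 0.5436
Step 3: BW = 50.6/(N * d/lambda) = 50.6/(53 * 0.5436) = 1.76

1.76 deg


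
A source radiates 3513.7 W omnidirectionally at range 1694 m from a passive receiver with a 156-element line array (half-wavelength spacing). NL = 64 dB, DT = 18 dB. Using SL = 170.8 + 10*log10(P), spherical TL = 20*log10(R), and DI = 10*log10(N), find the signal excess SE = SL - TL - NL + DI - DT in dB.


Step 1: SL = 170.8 + 10*log10(3513.7) = 206.26 dB
Step 2: TL = 20*log10(1694) = 64.58 dB
Step 3: DI = 10*log10(156) = 21.93 dB
Step 4: SE = SL - TL - NL + DI - DT = 206.26 - 64.58 - 64 + 21.93 - 18 = 81.61

81.61 dB


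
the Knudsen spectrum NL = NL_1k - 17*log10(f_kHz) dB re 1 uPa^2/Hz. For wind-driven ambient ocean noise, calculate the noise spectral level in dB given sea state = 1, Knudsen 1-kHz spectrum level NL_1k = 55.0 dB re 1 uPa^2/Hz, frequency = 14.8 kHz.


NL = NL_1k - 17*log10(f_kHz) = 55.0 - 17*log10(14.8) = 55.0 - (19.89) = 35.11

35.11 dB


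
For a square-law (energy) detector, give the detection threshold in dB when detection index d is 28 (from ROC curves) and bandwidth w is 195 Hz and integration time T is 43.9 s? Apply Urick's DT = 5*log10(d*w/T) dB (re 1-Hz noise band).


DT = 5*log10(d*w/T) = 5*log10(28 * 195 / 43.9) = 5*log10(124.37) = 10.47

10.47 dB


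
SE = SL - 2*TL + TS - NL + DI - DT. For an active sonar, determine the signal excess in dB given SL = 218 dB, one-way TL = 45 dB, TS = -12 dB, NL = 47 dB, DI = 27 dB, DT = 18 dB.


78 dB


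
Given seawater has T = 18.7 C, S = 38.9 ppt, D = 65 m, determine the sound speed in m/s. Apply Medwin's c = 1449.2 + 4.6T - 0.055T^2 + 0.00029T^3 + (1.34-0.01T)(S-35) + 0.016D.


1523.42 m/s


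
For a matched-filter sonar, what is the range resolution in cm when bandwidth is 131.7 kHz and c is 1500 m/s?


0.57 cm


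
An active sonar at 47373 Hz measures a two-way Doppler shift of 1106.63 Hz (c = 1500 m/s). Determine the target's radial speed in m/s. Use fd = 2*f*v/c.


From fd = 2*f*v/c, v = c*fd/(2*f) = 1500 * 1106.63 / (2*47373) = 17.52

17.52 m/s


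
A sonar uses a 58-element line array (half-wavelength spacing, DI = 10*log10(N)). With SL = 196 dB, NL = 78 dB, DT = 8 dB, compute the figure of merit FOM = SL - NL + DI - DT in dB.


Step 1: DI = 10*log10(58) = 17.63 dB
Step 2: FOM = SL - NL + DI - DT = 196 - 78 + 17.63 - 8 = 127.63

127.63 dB


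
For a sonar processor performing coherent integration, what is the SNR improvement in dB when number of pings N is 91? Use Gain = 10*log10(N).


19.59 dB


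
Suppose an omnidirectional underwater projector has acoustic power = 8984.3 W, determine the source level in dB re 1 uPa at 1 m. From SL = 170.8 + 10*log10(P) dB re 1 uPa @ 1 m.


210.33 dB


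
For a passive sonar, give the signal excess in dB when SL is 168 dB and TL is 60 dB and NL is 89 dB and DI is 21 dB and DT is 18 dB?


SE = SL - TL - NL + DI - DT = 168 - 60 - 89 + 21 - 18 = 22

22 dB


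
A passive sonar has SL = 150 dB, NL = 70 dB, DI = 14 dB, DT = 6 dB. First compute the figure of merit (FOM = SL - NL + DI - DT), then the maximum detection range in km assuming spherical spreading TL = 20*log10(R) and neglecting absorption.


Step 1: FOM = SL - NL + DI - DT = 150 - 70 + 14 - 6 = 88 dB
Step 2: at max range FOM = TL = 20*log10(R), so R = 10^(88/20) = 25118.86 m = 25.12 km

25.12 km


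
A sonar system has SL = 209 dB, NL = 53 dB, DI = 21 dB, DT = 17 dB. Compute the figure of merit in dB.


FOM = SL - NL + DI - DT = 209 - 53 + 21 - 17 = 160

160 dB


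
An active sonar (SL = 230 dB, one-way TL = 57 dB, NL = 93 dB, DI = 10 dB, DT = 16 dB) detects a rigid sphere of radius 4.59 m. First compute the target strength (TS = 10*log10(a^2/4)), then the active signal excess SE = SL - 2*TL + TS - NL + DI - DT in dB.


Step 1: TS = 10*log10(4.59^2/4) = 7.22 dB
Step 2: SE = SL - 2*TL + TS - NL + DI - DT = 230 - 2*57 + (7.22) - 93 + 10 - 16 = 24.22

24.22 dB


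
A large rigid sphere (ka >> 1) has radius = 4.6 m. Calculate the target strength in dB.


7.23 dB


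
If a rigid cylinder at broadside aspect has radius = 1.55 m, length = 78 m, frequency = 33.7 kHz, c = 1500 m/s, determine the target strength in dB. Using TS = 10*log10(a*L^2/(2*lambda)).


lambda = 1500/33700 = 0.04451 m
TS = 10*log10(1.55*78^2/(2*0.04451)) = 50.25

50.25 dB


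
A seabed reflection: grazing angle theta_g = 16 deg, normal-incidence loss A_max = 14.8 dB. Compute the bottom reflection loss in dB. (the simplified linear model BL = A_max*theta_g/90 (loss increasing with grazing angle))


BL = A_max * theta_g / 90 = 14.8 * 16 / 90 = 2.63

2.63 dB


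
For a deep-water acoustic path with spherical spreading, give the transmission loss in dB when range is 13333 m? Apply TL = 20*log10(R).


TL = 20*log10(13333) = 82.5

82.5 dB


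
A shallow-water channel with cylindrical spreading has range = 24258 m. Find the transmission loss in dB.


TL = 10*log10(24258) = 43.85

43.85 dB


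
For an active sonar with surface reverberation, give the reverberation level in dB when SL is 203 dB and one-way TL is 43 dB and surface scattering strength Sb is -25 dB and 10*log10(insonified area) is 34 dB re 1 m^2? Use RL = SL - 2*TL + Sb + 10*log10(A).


126 dB


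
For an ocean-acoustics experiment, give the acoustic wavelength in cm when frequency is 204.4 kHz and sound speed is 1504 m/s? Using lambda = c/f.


lambda = c/f = 1504 / 204400 = 0.0074 m = 0.74 cm

0.74 cm


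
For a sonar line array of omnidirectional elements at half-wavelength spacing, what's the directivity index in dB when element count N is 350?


DI = 10*log10(350) = 25.44

25.44 dB


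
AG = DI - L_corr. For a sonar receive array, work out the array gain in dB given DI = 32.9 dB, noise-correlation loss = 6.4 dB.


AG = DI - L_corr = 32.9 - 6.4 = 26.5

26.5 dB


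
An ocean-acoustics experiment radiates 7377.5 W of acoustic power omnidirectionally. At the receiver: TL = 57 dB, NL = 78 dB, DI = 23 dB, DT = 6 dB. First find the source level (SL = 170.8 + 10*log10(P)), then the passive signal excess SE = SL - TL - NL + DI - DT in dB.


Step 1: SL = 170.8 + 10*log10(7377.5) = 209.48 dB
Step 2: SE = SL - TL - NL + DI - DT = 209.48 - 57 - 78 + 23 - 6 = 91.48

91.48 dB


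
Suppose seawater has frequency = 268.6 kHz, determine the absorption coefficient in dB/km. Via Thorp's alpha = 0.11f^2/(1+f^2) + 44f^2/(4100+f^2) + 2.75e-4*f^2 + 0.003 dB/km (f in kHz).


61.587 dB/km


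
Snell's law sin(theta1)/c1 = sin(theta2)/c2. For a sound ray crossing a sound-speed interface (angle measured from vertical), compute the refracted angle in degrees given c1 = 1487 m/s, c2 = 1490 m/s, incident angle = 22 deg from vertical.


sin(theta2) = (c2/c1)*sin(theta1) = (1490/1487)*sin(22 deg) = 0.37536
theta2 = arcsin(0.37536) = 22.05

22.05 deg


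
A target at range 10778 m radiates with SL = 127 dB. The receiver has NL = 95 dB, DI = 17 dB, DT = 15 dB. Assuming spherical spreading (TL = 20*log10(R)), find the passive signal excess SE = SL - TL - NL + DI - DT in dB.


Step 1: TL = 20*log10(10778) = 80.65 dB
Step 2: SE = 127 - 80.65 - 95 + 17 - 15 = -46.65

-46.65 dB


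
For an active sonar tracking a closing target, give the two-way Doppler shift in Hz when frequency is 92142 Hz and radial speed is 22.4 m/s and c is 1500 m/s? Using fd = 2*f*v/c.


fd = 2*f*v/c = 2 * 92142 * 22.4 / 1500 = 2751.97

2751.97 Hz


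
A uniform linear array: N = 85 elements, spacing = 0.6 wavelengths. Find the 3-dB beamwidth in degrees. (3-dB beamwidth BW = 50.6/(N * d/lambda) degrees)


0.99 deg


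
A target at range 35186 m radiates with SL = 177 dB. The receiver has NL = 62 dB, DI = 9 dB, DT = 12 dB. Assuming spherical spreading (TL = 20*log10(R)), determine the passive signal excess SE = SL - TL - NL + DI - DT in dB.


Step 1: TL = 20*log10(35186) = 90.93 dB
Step 2: SE = 177 - 90.93 - 62 + 9 - 12 = 21.07

21.07 dB


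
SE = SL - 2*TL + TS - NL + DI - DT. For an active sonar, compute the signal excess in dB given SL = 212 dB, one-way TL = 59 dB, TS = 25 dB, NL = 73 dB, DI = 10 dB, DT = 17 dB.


SE = SL - 2*TL + TS - NL + DI - DT = 212 - 2*59 + (25) - 73 + 10 - 17 = 39

39 dB


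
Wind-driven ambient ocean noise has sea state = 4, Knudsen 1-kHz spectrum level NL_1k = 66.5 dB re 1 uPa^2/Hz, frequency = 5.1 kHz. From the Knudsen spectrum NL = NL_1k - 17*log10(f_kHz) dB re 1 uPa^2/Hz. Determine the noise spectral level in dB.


54.47 dB


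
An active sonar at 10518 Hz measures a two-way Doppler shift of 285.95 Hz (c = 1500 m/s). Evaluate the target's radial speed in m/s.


From fd = 2*f*v/c, v = c*fd/(2*f) = 1500 * 285.95 / (2*10518) = 20.39

20.39 m/s


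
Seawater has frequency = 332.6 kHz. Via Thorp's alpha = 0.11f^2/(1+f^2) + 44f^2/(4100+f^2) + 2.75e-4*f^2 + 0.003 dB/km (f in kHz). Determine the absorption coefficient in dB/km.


f^2 = 110622.76
alpha = 0.11*110622.76/(1+110622.76) + 44*110622.76/(4100+110622.76) + 2.75e-4*110622.76 + 0.003 = 72.962

72.962 dB/km


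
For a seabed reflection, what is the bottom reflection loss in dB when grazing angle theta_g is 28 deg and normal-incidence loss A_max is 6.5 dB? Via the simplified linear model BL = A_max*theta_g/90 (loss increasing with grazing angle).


2.02 dB


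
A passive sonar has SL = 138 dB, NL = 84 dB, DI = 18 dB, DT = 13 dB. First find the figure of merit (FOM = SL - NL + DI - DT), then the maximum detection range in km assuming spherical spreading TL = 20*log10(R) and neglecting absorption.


Step 1: FOM = SL - NL + DI - DT = 138 - 84 + 18 - 13 = 59 dB
Step 2: at max range FOM = TL = 20*log10(R), so R = 10^(59/20) = 891.25 m = 0.89 km

0.89 km


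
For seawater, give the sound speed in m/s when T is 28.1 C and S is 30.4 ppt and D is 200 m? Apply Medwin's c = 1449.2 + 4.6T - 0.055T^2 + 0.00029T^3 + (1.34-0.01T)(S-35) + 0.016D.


1539.79 m/s


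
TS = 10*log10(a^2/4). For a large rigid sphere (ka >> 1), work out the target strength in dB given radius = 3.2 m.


TS = 10*log10(3.2^2 / 4) = 10*log10(2.56) = 4.08

4.08 dB


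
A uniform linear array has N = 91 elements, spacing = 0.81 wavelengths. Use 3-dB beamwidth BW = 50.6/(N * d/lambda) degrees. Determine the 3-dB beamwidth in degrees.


BW = 50.6 / (91 * 0.81) = 50.6 / 73.71 = 0.69

0.69 deg


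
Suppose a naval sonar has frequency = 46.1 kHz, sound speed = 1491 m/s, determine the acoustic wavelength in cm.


3.23 cm


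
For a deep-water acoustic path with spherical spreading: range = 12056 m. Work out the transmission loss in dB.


TL = 20*log10(12056) = 81.62

81.62 dB


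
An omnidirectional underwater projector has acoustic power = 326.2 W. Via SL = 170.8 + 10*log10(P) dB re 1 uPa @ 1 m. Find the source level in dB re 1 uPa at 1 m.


SL = 170.8 + 10*log10(326.2) = 170.8 + 25.13 = 195.93

195.93 dB


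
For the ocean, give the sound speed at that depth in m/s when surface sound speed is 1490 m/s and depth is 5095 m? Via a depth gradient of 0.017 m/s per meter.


c = 1490 + 0.017 * 5095 = 1576.615

1576.615 m/s


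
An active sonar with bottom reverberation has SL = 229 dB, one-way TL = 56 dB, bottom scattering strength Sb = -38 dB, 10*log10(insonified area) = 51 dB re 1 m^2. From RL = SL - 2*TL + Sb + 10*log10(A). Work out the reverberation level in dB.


RL = SL - 2*TL + Sb + 10*log10(A) = 229 - 2*56 + (-38) + 51 = 130

130 dB
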